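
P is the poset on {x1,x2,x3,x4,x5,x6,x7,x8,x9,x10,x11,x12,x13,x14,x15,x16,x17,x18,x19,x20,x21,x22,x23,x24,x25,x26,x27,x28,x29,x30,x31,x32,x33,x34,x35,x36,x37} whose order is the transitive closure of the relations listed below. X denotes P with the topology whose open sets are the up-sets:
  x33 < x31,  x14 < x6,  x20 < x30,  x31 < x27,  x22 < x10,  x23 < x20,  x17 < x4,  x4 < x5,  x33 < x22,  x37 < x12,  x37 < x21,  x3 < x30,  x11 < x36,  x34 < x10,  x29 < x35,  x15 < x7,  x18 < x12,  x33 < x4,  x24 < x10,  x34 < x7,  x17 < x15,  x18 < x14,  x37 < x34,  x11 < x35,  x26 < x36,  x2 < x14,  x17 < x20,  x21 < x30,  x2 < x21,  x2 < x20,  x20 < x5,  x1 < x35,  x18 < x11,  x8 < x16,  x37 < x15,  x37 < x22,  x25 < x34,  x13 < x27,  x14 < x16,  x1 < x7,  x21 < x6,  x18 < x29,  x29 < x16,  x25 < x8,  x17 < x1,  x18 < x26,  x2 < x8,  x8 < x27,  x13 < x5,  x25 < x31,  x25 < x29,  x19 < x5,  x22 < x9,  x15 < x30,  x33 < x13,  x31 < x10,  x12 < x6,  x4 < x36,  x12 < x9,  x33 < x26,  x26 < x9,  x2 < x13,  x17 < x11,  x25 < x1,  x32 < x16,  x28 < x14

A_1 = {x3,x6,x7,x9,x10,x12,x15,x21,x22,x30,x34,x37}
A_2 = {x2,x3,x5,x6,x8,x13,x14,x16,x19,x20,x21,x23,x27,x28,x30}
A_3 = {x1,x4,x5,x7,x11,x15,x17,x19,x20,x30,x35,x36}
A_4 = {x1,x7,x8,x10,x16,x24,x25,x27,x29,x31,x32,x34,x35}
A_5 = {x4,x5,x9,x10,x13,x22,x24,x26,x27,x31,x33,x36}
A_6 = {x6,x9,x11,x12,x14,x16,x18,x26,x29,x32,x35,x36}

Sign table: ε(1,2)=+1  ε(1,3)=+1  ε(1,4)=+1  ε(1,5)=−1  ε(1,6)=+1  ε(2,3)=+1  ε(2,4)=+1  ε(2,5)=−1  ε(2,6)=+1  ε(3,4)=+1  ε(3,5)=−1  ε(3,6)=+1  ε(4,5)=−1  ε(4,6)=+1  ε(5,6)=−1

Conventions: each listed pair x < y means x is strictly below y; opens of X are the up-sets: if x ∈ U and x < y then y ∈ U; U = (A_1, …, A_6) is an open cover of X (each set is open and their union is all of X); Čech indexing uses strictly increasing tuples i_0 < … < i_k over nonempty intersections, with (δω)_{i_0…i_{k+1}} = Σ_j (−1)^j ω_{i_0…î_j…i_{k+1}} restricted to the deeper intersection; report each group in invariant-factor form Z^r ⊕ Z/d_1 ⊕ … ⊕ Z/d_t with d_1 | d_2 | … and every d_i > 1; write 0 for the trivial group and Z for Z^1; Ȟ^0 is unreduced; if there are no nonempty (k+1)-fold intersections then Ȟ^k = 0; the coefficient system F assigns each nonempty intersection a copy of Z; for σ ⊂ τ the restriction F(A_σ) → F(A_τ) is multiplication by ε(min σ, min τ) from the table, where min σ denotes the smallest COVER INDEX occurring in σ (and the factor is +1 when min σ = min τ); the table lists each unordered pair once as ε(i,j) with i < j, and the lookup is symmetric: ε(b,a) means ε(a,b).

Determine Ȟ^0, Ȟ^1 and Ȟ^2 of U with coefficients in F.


Ȟ^0 ≅ Z; Ȟ^1 ≅ 0; Ȟ^2 ≅ Z/2

nerve of the cover:
  A12={x3,x6,x21,x30} A13={x7,x15,x30} A14={x7,x10,x34} A15={x9,x10,x22} A16={x6,x9,x12} A23={x5,x19,x20,x30} A24={x8,x16,x27} A25={x5,x13,x27} A26={x6,x14,x16} A34={x1,x7,x35} A35={x4,x5,x36} A36={x11,x35,x36} A45={x10,x24,x27,x31} A46={x16,x29,x32,x35} A56={x9,x26,x36}
  A123={x30} A126={x6} A134={x7} A145={x10} A156={x9} A235={x5} A245={x27} A246={x16} A346={x35} A356={x36}
C dims 6,15,10; δ0: rk 5, SNF 1^5; δ1: rk 10, SNF 1^9·2
Ȟ^0 = (6 − 5) − 0 = 1, so Ȟ^0 ≅ Z
Ȟ^1 = (15 − 10) − 5 = 0, so Ȟ^1 ≅ 0
Ȟ^2 = (10 − 0) − 10 = 0 plus torsion [2], so Ȟ^2 ≅ Z/2


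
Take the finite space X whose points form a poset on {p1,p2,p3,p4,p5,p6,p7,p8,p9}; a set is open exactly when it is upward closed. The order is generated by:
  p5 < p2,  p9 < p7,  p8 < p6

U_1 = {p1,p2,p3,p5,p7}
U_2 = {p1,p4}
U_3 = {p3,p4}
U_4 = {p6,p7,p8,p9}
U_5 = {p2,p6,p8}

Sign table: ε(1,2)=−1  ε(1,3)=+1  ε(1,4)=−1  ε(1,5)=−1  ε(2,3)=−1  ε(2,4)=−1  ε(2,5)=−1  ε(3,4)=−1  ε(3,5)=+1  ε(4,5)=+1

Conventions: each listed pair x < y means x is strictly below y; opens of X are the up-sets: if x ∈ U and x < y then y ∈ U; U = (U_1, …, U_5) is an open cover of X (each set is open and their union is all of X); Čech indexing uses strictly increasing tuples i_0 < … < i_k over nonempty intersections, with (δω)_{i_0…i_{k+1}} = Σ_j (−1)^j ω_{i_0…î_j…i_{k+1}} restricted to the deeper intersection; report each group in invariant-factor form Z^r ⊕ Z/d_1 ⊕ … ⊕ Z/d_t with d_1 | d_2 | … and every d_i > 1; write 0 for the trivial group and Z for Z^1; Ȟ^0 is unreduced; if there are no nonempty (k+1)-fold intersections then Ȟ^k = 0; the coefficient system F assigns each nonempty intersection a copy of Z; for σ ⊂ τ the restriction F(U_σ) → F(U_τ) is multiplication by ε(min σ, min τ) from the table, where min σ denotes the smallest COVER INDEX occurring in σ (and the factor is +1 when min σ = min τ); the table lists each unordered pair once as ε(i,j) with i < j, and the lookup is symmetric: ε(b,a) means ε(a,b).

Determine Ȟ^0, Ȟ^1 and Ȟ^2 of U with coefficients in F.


Ȟ^0 ≅ Z, Ȟ^1 ≅ Z^2 and Ȟ^2 ≅ 0

intersection data:
  U12={p1} U13={p3} U14={p7} U15={p2} U23={p4} U45={p6,p8}
C dims 5,6; δ0: rk 4, SNF 1^4
Ȟ^0 = (5 − 4) − 0 = 1, so Ȟ^0 ≅ Z
Ȟ^1 = (6 − 0) − 4 = 2, so Ȟ^1 ≅ Z^2
Ȟ^2 = (0 − 0) − 0 = 0, so Ȟ^2 ≅ 0


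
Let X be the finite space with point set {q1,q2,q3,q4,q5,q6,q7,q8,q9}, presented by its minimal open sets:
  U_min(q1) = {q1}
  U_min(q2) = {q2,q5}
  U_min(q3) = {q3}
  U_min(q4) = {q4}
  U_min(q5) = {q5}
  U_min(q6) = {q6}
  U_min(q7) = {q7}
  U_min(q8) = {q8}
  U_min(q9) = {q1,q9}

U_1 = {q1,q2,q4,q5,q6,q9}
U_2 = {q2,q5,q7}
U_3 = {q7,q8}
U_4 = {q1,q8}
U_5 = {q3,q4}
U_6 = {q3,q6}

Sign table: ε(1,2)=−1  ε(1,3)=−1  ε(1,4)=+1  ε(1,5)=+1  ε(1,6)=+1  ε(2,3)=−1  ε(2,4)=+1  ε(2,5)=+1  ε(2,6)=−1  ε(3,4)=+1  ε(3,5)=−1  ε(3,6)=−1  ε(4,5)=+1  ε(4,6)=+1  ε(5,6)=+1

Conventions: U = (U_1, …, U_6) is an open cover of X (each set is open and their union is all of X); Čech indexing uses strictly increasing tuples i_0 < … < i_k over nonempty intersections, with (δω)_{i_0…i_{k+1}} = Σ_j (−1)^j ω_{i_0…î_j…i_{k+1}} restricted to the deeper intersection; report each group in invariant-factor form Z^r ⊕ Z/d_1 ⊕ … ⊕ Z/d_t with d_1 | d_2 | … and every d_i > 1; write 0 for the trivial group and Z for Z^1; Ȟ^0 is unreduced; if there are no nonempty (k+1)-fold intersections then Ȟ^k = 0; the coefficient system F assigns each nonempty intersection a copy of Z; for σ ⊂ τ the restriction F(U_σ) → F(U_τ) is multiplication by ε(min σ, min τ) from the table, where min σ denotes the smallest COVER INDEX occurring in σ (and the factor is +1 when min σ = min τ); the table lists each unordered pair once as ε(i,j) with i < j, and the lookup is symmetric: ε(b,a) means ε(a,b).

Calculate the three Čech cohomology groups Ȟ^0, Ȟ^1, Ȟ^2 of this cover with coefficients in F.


cover nerve:
  U12={q2,q5} U14={q1} U15={q4} U16={q6} U23={q7} U34={q8} U56={q3}
C dims 6,7; δ0: rk 5, SNF 1^5
Ȟ^0: (6−5)−0=1 ⇒ Z
Ȟ^1: (7−0)−5=2 ⇒ Z^2
Ȟ^2: (0−0)−0=0 ⇒ 0

Ȟ^0(U;F) ≅ Z, Ȟ^1(U;F) ≅ Z^2, Ȟ^2(U;F) ≅ 0


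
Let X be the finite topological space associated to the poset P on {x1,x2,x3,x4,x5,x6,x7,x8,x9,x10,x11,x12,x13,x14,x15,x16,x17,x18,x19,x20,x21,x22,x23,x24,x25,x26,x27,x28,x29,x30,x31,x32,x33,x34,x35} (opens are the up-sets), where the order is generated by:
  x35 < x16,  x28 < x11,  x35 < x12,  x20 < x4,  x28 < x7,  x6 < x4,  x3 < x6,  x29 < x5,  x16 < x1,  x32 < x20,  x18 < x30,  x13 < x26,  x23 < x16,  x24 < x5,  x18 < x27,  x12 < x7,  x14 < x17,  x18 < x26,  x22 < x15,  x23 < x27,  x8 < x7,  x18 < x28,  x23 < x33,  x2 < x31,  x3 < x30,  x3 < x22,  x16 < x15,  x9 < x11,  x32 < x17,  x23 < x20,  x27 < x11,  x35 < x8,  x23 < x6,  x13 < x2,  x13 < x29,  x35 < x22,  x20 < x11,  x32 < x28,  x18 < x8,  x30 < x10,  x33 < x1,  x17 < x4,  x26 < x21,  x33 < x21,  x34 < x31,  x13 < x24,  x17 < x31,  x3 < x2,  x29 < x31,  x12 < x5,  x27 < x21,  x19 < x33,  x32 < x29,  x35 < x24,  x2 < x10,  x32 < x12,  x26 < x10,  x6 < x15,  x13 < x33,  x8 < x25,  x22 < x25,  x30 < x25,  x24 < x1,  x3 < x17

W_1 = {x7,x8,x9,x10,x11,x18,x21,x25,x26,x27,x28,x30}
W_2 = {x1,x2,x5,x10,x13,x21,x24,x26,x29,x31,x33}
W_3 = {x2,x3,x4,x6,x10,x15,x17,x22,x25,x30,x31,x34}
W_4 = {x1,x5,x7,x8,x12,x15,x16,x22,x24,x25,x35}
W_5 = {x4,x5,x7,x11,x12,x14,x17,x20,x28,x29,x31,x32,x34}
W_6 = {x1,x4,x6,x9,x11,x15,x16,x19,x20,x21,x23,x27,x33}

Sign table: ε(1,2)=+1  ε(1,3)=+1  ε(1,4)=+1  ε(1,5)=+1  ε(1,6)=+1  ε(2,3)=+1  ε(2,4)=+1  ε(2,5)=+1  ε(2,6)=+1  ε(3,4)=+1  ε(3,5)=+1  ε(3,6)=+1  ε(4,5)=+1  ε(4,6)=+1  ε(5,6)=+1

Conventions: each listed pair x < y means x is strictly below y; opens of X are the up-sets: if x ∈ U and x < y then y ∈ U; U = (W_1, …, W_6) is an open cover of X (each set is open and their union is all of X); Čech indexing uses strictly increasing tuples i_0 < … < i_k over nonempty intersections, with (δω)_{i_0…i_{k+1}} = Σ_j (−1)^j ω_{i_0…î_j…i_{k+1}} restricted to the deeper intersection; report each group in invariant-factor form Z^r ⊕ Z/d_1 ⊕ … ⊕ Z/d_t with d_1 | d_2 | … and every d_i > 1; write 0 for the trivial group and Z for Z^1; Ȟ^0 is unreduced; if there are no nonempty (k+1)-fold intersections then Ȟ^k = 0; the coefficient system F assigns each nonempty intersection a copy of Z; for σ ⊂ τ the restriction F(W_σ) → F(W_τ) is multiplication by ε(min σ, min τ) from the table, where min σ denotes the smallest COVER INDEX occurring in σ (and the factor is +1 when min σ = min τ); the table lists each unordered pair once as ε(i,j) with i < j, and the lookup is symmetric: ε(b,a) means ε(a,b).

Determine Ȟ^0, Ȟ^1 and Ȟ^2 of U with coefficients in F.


Ȟ^0 = Z,  Ȟ^1 = 0,  Ȟ^2 = Z/2

cover nerve:
  W12={x10,x21,x26} W13={x10,x25,x30} W14={x7,x8,x25} W15={x7,x11,x28} W16={x9,x11,x21,x27} W23={x2,x10,x31} W24={x1,x5,x24} W25={x5,x29,x31} W26={x1,x21,x33} W34={x15,x22,x25} W35={x4,x17,x31,x34} W36={x4,x6,x15} W45={x5,x7,x12} W46={x1,x15,x16} W56={x4,x11,x20}
  W123={x10} W126={x21} W134={x25} W145={x7} W156={x11} W235={x31} W245={x5} W246={x1} W346={x15} W356={x4}
C dims 6,15,10; δ0: rk 5, SNF 1^5; δ1: rk 10, SNF 1^9·2
Ȟ^0: (6−5)−0=1 ⇒ Z
Ȟ^1: (15−10)−5=0 ⇒ 0
Ȟ^2: (10−0)−10=0 plus torsion [2] ⇒ Z/2


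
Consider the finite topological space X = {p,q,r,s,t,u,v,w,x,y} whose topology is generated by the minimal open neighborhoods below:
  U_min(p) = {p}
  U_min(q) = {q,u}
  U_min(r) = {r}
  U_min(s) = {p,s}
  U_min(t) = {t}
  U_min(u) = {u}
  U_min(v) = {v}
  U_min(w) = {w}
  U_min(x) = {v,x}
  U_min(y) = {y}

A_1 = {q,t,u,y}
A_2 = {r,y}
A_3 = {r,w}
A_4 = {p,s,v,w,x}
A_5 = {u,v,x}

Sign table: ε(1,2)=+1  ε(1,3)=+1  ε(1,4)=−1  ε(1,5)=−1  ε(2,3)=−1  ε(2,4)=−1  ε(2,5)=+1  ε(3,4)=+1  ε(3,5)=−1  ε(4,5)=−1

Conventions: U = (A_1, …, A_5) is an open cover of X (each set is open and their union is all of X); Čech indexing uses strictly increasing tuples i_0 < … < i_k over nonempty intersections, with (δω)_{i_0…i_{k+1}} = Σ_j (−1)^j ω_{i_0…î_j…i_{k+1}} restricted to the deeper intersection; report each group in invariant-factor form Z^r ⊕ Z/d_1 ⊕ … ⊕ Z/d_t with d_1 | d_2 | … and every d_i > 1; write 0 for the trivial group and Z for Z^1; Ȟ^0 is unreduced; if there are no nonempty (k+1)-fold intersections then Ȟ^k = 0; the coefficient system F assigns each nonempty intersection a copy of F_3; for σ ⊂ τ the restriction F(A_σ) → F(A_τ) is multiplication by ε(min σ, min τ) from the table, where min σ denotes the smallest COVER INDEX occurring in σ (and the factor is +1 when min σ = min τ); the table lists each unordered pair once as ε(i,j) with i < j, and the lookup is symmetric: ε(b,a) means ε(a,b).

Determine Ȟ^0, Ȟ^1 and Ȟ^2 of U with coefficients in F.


cover nerve:
  A12={y} A15={u} A23={r} A34={w} A45={v,x}
C dims 5,5; δ0: rk_F3 5
Ȟ^0: (5−5)−0=0 ⇒ 0
Ȟ^1: (5−0)−5=0 ⇒ 0
Ȟ^2: (0−0)−0=0 ⇒ 0

Ȟ^0 ≅ 0, Ȟ^1 ≅ 0, Ȟ^2 ≅ 0


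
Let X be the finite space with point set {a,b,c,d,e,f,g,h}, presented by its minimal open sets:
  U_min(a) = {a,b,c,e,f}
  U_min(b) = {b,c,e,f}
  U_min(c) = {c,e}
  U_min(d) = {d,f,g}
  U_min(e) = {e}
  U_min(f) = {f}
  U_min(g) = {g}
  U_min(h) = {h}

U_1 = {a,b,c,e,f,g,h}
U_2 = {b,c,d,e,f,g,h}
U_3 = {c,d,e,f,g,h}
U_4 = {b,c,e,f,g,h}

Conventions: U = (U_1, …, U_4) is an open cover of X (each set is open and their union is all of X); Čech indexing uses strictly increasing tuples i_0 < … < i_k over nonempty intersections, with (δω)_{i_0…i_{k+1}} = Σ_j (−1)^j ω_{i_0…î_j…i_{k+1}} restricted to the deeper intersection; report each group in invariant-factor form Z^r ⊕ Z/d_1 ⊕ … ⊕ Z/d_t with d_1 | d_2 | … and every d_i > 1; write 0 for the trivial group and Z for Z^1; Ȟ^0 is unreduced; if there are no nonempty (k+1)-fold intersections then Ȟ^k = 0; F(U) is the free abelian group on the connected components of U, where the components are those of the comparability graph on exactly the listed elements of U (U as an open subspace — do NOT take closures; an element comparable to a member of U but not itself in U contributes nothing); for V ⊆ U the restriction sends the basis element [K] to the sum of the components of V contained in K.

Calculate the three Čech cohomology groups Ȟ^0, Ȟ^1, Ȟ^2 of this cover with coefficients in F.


nonempty intersections:
  U12={b,c,e,f,g,h} U13={c,e,f,g,h} U14={b,c,e,f,g,h} U23={c,d,e,f,g,h} U24={b,c,e,f,g,h} U34={c,e,f,g,h}
  U123={c,e,f,g,h} U124={b,c,e,f,g,h} U134={c,e,f,g,h} U234={c,e,f,g,h}
  U1234={c,e,f,g,h}
components per intersection:
  U1: {a,b,c,e,f} {g} {h}
  U2: {b,c,d,e,f,g} {h}
  U3: {c,e} {d,f,g} {h}
  U4: {b,c,e,f} {g} {h}
  U12: {b,c,e,f} {g} {h}
  U13: {c,e} {f} {g} {h}
  U14: {b,c,e,f} {g} {h}
  U23: {c,e} {d,f,g} {h}
  U24: {b,c,e,f} {g} {h}
  U34: {c,e} {f} {g} {h}
  U123: {c,e} {f} {g} {h}
  U124: {b,c,e,f} {g} {h}
  U134: {c,e} {f} {g} {h}
  U234: {c,e} {f} {g} {h}
  U1234: {c,e} {f} {g} {h}
C dims 11,20,15,4; δ0: rk 9, SNF 1^9; δ1: rk 11, SNF 1^11; δ2: rk 4, SNF 1^4
Ȟ^0: (11−9)−0=2 ⇒ Z^2
Ȟ^1: (20−11)−9=0 ⇒ 0
Ȟ^2: (15−4)−11=0 ⇒ 0

Ȟ^0 ≅ Z^2,  Ȟ^1 ≅ 0,  Ȟ^2 ≅ 0


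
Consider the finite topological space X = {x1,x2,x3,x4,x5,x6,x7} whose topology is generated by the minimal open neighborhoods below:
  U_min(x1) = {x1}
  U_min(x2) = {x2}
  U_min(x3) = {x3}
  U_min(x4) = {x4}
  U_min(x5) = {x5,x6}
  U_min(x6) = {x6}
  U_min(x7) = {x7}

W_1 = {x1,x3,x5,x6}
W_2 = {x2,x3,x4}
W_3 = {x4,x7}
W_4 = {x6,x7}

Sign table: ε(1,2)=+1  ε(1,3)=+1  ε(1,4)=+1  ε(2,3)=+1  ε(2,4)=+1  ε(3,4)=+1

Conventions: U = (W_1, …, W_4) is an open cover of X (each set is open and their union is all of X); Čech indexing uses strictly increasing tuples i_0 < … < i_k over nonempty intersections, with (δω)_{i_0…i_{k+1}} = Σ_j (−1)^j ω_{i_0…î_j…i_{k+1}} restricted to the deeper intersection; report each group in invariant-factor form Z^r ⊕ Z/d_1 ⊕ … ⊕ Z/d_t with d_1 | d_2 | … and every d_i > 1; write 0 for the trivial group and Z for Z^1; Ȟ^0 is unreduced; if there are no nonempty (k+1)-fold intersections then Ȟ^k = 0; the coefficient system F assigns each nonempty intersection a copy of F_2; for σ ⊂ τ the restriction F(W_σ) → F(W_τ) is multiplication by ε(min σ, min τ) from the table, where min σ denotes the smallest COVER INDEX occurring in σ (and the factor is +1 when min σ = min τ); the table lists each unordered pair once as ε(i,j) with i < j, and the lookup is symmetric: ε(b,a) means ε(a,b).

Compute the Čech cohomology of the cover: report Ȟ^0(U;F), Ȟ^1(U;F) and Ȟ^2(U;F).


Ȟ^0 = Z/2, Ȟ^1 = Z/2, Ȟ^2 = 0

intersection data:
  W12={x3} W14={x6} W23={x4} W34={x7}
C dims 4,4; δ0: rk_F2 3
Ȟ^0 = (4 − 3) − 0 = 1, so Ȟ^0 ≅ Z/2
Ȟ^1 = (4 − 0) − 3 = 1, so Ȟ^1 ≅ Z/2
Ȟ^2 = (0 − 0) − 0 = 0, so Ȟ^2 ≅ 0


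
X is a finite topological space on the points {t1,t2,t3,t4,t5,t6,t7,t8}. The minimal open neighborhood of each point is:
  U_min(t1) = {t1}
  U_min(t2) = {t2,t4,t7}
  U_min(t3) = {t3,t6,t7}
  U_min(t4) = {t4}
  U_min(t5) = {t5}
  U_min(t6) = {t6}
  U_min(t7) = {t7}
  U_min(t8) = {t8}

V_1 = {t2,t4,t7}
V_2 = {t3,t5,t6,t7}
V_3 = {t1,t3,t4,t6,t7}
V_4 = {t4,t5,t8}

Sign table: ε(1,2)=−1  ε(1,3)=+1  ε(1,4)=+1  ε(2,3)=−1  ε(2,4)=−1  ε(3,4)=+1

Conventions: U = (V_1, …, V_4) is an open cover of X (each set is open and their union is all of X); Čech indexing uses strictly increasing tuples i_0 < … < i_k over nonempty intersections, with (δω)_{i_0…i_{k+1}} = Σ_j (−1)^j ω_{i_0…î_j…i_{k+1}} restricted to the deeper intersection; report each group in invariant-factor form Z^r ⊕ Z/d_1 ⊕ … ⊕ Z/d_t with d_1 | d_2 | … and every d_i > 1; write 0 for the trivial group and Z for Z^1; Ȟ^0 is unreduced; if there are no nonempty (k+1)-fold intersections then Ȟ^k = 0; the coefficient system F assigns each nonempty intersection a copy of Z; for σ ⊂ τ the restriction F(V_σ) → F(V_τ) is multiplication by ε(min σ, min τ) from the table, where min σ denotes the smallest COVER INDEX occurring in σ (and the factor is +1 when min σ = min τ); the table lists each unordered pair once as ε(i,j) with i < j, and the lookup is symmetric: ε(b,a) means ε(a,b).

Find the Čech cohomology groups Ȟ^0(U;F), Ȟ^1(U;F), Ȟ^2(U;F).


Ȟ^0 ≅ Z; Ȟ^1 ≅ Z; Ȟ^2 ≅ 0

nonempty intersections:
  V12={t7} V13={t4,t7} V14={t4} V23={t3,t6,t7} V24={t5} V34={t4}
  V123={t7} V134={t4}
C dims 4,6,2; δ0: rk 3, SNF 1^3; δ1: rk 2, SNF 1^2
Ȟ^0: (4−3)−0=1 ⇒ Z
Ȟ^1: (6−2)−3=1 ⇒ Z
Ȟ^2: (2−0)−2=0 ⇒ 0


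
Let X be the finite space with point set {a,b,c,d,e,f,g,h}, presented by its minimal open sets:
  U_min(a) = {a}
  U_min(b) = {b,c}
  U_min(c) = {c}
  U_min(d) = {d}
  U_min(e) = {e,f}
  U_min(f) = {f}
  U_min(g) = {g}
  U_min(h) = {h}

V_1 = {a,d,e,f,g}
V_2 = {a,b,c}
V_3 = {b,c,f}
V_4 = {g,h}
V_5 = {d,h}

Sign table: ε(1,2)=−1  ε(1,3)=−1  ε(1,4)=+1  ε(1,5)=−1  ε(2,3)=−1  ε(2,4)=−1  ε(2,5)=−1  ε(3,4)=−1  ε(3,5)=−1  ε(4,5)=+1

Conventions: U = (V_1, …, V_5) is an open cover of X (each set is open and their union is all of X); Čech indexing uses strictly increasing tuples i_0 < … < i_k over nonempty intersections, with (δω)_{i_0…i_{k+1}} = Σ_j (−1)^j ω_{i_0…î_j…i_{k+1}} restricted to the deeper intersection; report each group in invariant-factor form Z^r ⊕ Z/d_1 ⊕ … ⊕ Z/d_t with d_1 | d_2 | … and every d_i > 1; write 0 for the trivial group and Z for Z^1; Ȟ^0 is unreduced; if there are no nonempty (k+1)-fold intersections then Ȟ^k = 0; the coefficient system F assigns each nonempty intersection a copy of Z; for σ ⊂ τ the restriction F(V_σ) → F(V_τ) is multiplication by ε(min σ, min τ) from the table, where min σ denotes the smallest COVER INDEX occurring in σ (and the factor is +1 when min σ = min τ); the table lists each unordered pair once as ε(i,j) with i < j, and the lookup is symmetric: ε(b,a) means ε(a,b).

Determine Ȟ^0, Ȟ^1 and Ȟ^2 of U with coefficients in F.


Ȟ^0(U;F) ≅ 0; Ȟ^1(U;F) ≅ Z ⊕ Z/2; Ȟ^2(U;F) ≅ 0

nonempty intersections:
  V12={a} V13={f} V14={g} V15={d} V23={b,c} V45={h}
C dims 5,6; δ0: rk 5, SNF 1^4·2
Ȟ^0: (5−5)−0=0 ⇒ 0
Ȟ^1: (6−0)−5=1 plus torsion [2] ⇒ Z ⊕ Z/2
Ȟ^2: (0−0)−0=0 ⇒ 0


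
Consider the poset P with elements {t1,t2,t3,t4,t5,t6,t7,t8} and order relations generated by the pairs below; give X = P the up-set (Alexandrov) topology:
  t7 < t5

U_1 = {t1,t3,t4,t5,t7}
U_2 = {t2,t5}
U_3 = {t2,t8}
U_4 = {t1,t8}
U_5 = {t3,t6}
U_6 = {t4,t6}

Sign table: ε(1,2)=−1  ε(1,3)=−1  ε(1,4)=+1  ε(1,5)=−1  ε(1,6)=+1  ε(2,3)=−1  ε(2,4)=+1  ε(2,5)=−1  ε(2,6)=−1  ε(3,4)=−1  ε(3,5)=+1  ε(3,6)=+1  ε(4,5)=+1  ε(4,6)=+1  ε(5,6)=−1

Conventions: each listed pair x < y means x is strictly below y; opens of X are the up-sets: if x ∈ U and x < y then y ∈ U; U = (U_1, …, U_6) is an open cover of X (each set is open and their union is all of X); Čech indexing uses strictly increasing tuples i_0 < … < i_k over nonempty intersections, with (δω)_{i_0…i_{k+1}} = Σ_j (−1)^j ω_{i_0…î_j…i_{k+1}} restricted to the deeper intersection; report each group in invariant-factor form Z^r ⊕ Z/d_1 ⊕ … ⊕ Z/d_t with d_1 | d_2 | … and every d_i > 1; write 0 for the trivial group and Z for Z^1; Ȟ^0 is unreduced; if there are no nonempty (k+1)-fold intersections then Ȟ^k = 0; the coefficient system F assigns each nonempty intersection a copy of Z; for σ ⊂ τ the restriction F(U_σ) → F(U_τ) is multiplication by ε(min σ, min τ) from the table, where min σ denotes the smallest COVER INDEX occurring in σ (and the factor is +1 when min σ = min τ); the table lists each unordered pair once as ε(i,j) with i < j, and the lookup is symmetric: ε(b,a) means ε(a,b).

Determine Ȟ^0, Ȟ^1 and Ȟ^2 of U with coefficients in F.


Ȟ^0 ≅ 0; Ȟ^1 ≅ Z ⊕ Z/2; Ȟ^2 ≅ 0

nonempty intersections:
  U12={t5} U14={t1} U15={t3} U16={t4} U23={t2} U34={t8} U56={t6}
C dims 6,7; δ0: rk 6, SNF 1^5·2
Ȟ^0: (6−6)−0=0 ⇒ 0
Ȟ^1: (7−0)−6=1 plus torsion [2] ⇒ Z ⊕ Z/2
Ȟ^2: (0−0)−0=0 ⇒ 0


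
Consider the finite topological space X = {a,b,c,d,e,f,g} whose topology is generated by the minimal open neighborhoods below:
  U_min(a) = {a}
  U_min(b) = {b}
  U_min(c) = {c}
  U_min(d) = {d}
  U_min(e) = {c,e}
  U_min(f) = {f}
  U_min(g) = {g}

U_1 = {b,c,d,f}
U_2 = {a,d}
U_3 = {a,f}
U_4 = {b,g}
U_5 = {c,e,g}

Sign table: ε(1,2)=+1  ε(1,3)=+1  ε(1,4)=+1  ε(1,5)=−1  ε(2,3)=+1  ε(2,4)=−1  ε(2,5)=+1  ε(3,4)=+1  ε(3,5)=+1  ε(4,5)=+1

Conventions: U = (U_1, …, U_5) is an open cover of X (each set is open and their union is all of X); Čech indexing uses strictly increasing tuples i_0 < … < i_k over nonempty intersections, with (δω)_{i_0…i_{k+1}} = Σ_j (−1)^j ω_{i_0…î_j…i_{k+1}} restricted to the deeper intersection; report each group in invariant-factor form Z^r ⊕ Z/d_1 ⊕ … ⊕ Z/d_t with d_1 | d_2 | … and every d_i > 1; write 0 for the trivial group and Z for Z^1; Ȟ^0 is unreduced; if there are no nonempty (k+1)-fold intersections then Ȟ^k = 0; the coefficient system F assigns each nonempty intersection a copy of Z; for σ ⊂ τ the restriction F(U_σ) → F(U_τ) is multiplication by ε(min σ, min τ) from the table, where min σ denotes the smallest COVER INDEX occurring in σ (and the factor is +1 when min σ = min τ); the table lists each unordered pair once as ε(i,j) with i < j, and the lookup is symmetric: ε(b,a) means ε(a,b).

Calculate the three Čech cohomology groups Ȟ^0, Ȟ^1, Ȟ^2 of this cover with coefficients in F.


intersection data:
  U12={d} U13={f} U14={b} U15={c} U23={a} U45={g}
C dims 5,6; δ0: rk 5, SNF 1^4·2
Ȟ^0 = (5 − 5) − 0 = 0, so Ȟ^0 ≅ 0
Ȟ^1 = (6 − 0) − 5 = 1 plus torsion [2], so Ȟ^1 ≅ Z ⊕ Z/2
Ȟ^2 = (0 − 0) − 0 = 0, so Ȟ^2 ≅ 0

Ȟ^0 ≅ 0,  Ȟ^1 ≅ Z ⊕ Z/2,  Ȟ^2 ≅ 0


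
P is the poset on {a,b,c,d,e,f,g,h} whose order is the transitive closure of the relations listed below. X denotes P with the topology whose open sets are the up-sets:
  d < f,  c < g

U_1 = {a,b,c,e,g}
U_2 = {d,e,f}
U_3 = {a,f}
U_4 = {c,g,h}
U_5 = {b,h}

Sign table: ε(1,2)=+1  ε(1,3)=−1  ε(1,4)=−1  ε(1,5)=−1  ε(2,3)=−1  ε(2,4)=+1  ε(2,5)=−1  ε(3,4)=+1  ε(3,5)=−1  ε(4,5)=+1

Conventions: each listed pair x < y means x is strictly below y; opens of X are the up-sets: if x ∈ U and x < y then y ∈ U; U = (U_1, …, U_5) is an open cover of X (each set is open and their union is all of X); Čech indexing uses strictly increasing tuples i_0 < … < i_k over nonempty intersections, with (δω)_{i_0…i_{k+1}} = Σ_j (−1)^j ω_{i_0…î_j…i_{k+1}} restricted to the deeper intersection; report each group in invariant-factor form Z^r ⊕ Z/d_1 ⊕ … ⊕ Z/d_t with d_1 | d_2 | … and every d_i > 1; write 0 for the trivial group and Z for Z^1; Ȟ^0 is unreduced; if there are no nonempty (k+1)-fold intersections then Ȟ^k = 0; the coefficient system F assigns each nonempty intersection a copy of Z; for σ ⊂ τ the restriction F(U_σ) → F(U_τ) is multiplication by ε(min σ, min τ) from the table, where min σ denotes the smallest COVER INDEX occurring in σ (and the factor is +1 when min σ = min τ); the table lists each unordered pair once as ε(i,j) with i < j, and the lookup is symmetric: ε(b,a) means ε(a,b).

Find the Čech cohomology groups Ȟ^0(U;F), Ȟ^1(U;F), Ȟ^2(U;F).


nonempty intersections:
  U12={e} U13={a} U14={c,g} U15={b} U23={f} U45={h}
C dims 5,6; δ0: rk 4, SNF 1^4
Ȟ^0: (5−4)−0=1 ⇒ Z
Ȟ^1: (6−0)−4=2 ⇒ Z^2
Ȟ^2: (0−0)−0=0 ⇒ 0

Ȟ^0 ≅ Z, Ȟ^1 ≅ Z^2 and Ȟ^2 ≅ 0


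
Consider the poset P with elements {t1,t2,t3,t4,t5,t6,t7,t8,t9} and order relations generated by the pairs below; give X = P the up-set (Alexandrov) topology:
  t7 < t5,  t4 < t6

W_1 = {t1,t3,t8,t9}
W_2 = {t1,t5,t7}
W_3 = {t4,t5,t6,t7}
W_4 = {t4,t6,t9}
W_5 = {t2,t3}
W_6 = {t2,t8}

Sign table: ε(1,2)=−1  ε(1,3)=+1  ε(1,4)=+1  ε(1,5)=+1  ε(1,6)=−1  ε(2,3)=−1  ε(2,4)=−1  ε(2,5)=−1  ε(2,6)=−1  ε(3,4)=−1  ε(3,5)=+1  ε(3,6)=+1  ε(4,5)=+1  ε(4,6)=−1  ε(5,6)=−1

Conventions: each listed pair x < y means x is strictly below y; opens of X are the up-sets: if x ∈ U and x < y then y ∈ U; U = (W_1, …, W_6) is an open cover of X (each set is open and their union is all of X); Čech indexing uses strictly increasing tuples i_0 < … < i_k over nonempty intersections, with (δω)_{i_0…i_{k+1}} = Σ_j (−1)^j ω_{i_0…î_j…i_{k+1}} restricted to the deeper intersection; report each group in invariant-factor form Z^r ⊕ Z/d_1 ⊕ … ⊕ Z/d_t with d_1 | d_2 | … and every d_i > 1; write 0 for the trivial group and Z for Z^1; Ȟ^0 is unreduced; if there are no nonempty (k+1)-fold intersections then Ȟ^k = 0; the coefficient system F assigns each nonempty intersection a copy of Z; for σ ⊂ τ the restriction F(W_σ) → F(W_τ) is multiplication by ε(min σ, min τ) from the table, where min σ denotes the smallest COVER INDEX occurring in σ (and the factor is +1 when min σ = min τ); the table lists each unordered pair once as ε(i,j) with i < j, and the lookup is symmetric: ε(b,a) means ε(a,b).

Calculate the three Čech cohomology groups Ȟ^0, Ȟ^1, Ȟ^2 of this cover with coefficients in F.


Ȟ^0 ≅ 0,  Ȟ^1 ≅ Z ⊕ Z/2,  Ȟ^2 ≅ 0

nonempty overlaps:
  W12={t1} W14={t9} W15={t3} W16={t8} W23={t5,t7} W34={t4,t6} W56={t2}
C dims 6,7; δ0: rk 6, SNF 1^5·2
degree 0: 6−6−0 = 0 → Ȟ^0 ≅ 0
degree 1: 7−0−6 = 1 plus torsion [2] → Ȟ^1 ≅ Z ⊕ Z/2
degree 2: 0−0−0 = 0 → Ȟ^2 ≅ 0


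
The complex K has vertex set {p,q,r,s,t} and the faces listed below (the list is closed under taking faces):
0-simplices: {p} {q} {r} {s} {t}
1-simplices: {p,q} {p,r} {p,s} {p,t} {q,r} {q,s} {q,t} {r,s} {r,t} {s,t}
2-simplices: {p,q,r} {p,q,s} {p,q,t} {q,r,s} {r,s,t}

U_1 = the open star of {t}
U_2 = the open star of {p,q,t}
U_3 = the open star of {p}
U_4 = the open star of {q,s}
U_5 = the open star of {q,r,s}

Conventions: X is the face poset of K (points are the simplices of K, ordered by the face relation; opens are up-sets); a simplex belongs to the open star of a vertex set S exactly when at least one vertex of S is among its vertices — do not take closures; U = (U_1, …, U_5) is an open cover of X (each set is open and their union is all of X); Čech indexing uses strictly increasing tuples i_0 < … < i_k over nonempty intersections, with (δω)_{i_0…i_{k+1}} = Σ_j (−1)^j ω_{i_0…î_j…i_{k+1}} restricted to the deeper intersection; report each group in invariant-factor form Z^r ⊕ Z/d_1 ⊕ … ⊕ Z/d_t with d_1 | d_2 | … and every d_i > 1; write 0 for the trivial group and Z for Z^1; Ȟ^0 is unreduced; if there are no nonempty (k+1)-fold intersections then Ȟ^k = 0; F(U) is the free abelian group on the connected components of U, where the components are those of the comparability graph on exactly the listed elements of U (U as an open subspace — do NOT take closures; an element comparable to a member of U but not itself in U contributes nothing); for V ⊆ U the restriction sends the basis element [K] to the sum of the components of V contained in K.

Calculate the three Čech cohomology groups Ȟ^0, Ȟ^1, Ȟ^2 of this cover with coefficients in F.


nonempty intersections:
  U1={{t},{p,t},{q,t},{r,t},{s,t},{p,q,t},{r,s,t}} U2={{p},{q},{t},{p,q},{p,r},{p,s},{p,t},{q,r},{q,s},{q,t},{r,t},{s,t},{p,q,r},{p,q,s},{p,q,t},{q,r,s},{r,s,t}} U3={{p},{p,q},{p,r},{p,s},{p,t},{p,q,r},{p,q,s},{p,q,t}} U4={{q},{s},{p,q},{p,s},{q,r},{q,s},{q,t},{r,s},{s,t},{p,q,r},{p,q,s},{p,q,t},{q,r,s},{r,s,t}} U5={{q},{r},{s},{p,q},{p,r},{p,s},{q,r},{q,s},{q,t},{r,s},{r,t},{s,t},{p,q,r},{p,q,s},{p,q,t},{q,r,s},{r,s,t}}
  U12={{t},{p,t},{q,t},{r,t},{s,t},{p,q,t},{r,s,t}} U13={{p,t},{p,q,t}} U14={{q,t},{s,t},{p,q,t},{r,s,t}} U15={{q,t},{r,t},{s,t},{p,q,t},{r,s,t}} U23={{p},{p,q},{p,r},{p,s},{p,t},{p,q,r},{p,q,s},{p,q,t}} U24={{q},{p,q},{p,s},{q,r},{q,s},{q,t},{s,t},{p,q,r},{p,q,s},{p,q,t},{q,r,s},{r,s,t}} U25={{q},{p,q},{p,r},{p,s},{q,r},{q,s},{q,t},{r,t},{s,t},{p,q,r},{p,q,s},{p,q,t},{q,r,s},{r,s,t}} U34={{p,q},{p,s},{p,q,r},{p,q,s},{p,q,t}} U35={{p,q},{p,r},{p,s},{p,q,r},{p,q,s},{p,q,t}} U45={{q},{s},{p,q},{p,s},{q,r},{q,s},{q,t},{r,s},{s,t},{p,q,r},{p,q,s},{p,q,t},{q,r,s},{r,s,t}}
  U123={{p,t},{p,q,t}} U124={{q,t},{s,t},{p,q,t},{r,s,t}} U125={{q,t},{r,t},{s,t},{p,q,t},{r,s,t}} U134={{p,q,t}} U135={{p,q,t}} U145={{q,t},{s,t},{p,q,t},{r,s,t}} U234={{p,q},{p,s},{p,q,r},{p,q,s},{p,q,t}} U235={{p,q},{p,r},{p,s},{p,q,r},{p,q,s},{p,q,t}} U245={{q},{p,q},{p,s},{q,r},{q,s},{q,t},{s,t},{p,q,r},{p,q,s},{p,q,t},{q,r,s},{r,s,t}} U345={{p,q},{p,s},{p,q,r},{p,q,s},{p,q,t}}
  U1234={{p,q,t}} U1235={{p,q,t}} U1245={{q,t},{s,t},{p,q,t},{r,s,t}} U1345={{p,q,t}} U2345={{p,q},{p,s},{p,q,r},{p,q,s},{p,q,t}}
  U12345={{p,q,t}}
components per intersection:
  U1: {{t},{p,t},{q,t},{r,t},{s,t},{p,q,t},{r,s,t}}
  U2: {{p},{q},{t},{p,q},{p,r},{p,s},{p,t},{q,r},{q,s},{q,t},{r,t},{s,t},{p,q,r},{p,q,s},{p,q,t},{q,r,s},{r,s,t}}
  U3: {{p},{p,q},{p,r},{p,s},{p,t},{p,q,r},{p,q,s},{p,q,t}}
  U4: {{q},{s},{p,q},{p,s},{q,r},{q,s},{q,t},{r,s},{s,t},{p,q,r},{p,q,s},{p,q,t},{q,r,s},{r,s,t}}
  U5: {{q},{r},{s},{p,q},{p,r},{p,s},{q,r},{q,s},{q,t},{r,s},{r,t},{s,t},{p,q,r},{p,q,s},{p,q,t},{q,r,s},{r,s,t}}
  U12: {{t},{p,t},{q,t},{r,t},{s,t},{p,q,t},{r,s,t}}
  U13: {{p,t},{p,q,t}}
  U14: {{q,t},{p,q,t}} {{s,t},{r,s,t}}
  U15: {{q,t},{p,q,t}} {{r,t},{s,t},{r,s,t}}
  U23: {{p},{p,q},{p,r},{p,s},{p,t},{p,q,r},{p,q,s},{p,q,t}}
  U24: {{q},{p,q},{p,s},{q,r},{q,s},{q,t},{p,q,r},{p,q,s},{p,q,t},{q,r,s}} {{s,t},{r,s,t}}
  U25: {{q},{p,q},{p,r},{p,s},{q,r},{q,s},{q,t},{p,q,r},{p,q,s},{p,q,t},{q,r,s}} {{r,t},{s,t},{r,s,t}}
  U34: {{p,q},{p,s},{p,q,r},{p,q,s},{p,q,t}}
  U35: {{p,q},{p,r},{p,s},{p,q,r},{p,q,s},{p,q,t}}
  U45: {{q},{s},{p,q},{p,s},{q,r},{q,s},{q,t},{r,s},{s,t},{p,q,r},{p,q,s},{p,q,t},{q,r,s},{r,s,t}}
  U123: {{p,t},{p,q,t}}
  U124: {{q,t},{p,q,t}} {{s,t},{r,s,t}}
  U125: {{q,t},{p,q,t}} {{r,t},{s,t},{r,s,t}}
  U134: {{p,q,t}}
  U135: {{p,q,t}}
  U145: {{q,t},{p,q,t}} {{s,t},{r,s,t}}
  U234: {{p,q},{p,s},{p,q,r},{p,q,s},{p,q,t}}
  U235: {{p,q},{p,r},{p,s},{p,q,r},{p,q,s},{p,q,t}}
  U245: {{q},{p,q},{p,s},{q,r},{q,s},{q,t},{p,q,r},{p,q,s},{p,q,t},{q,r,s}} {{s,t},{r,s,t}}
  U345: {{p,q},{p,s},{p,q,r},{p,q,s},{p,q,t}}
  U1234: {{p,q,t}}
  U1235: {{p,q,t}}
  U1245: {{q,t},{p,q,t}} {{s,t},{r,s,t}}
  U1345: {{p,q,t}}
  U2345: {{p,q},{p,s},{p,q,r},{p,q,s},{p,q,t}}
  U12345: {{p,q,t}}
C dims 5,14,14,6; δ0: rk 4, SNF 1^4; δ1: rk 9, SNF 1^9; δ2: rk 5, SNF 1^5
Ȟ^0: (5−4)−0=1 ⇒ Z
Ȟ^1: (14−9)−4=1 ⇒ Z
Ȟ^2: (14−5)−9=0 ⇒ 0

Ȟ^0 = Z, Ȟ^1 = Z and Ȟ^2 = 0


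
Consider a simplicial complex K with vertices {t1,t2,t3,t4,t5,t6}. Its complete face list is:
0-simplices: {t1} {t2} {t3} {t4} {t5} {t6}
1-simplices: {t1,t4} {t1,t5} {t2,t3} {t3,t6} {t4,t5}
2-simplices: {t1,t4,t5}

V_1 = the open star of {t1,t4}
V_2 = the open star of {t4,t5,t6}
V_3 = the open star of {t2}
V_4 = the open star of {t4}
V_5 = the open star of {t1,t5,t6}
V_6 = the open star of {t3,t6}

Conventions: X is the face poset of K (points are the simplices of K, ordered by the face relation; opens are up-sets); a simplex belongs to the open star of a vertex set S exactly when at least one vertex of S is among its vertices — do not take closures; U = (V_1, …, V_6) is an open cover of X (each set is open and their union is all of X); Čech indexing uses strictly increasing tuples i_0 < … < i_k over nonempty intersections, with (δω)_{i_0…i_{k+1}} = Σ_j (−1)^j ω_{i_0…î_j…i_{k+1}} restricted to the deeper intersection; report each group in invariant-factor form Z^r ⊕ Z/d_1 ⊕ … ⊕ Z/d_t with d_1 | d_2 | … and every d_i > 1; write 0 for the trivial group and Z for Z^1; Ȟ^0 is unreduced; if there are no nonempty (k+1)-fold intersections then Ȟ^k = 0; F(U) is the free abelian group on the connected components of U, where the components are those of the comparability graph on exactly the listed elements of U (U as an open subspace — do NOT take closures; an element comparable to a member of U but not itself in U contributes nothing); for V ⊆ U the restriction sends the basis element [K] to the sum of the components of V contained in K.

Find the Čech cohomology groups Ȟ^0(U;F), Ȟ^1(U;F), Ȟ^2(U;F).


nonempty intersections:
  V1={{t1},{t4},{t1,t4},{t1,t5},{t4,t5},{t1,t4,t5}} V2={{t4},{t5},{t6},{t1,t4},{t1,t5},{t3,t6},{t4,t5},{t1,t4,t5}} V3={{t2},{t2,t3}} V4={{t4},{t1,t4},{t4,t5},{t1,t4,t5}} V5={{t1},{t5},{t6},{t1,t4},{t1,t5},{t3,t6},{t4,t5},{t1,t4,t5}} V6={{t3},{t6},{t2,t3},{t3,t6}}
  V12={{t4},{t1,t4},{t1,t5},{t4,t5},{t1,t4,t5}} V14={{t4},{t1,t4},{t4,t5},{t1,t4,t5}} V15={{t1},{t1,t4},{t1,t5},{t4,t5},{t1,t4,t5}} V24={{t4},{t1,t4},{t4,t5},{t1,t4,t5}} V25={{t5},{t6},{t1,t4},{t1,t5},{t3,t6},{t4,t5},{t1,t4,t5}} V26={{t6},{t3,t6}} V36={{t2,t3}} V45={{t1,t4},{t4,t5},{t1,t4,t5}} V56={{t6},{t3,t6}}
  V124={{t4},{t1,t4},{t4,t5},{t1,t4,t5}} V125={{t1,t4},{t1,t5},{t4,t5},{t1,t4,t5}} V145={{t1,t4},{t4,t5},{t1,t4,t5}} V245={{t1,t4},{t4,t5},{t1,t4,t5}} V256={{t6},{t3,t6}}
  V1245={{t1,t4},{t4,t5},{t1,t4,t5}}
components per intersection:
  V1: {{t1},{t4},{t1,t4},{t1,t5},{t4,t5},{t1,t4,t5}}
  V2: {{t4},{t5},{t1,t4},{t1,t5},{t4,t5},{t1,t4,t5}} {{t6},{t3,t6}}
  V3: {{t2},{t2,t3}}
  V4: {{t4},{t1,t4},{t4,t5},{t1,t4,t5}}
  V5: {{t1},{t5},{t1,t4},{t1,t5},{t4,t5},{t1,t4,t5}} {{t6},{t3,t6}}
  V6: {{t3},{t6},{t2,t3},{t3,t6}}
  V12: {{t4},{t1,t4},{t1,t5},{t4,t5},{t1,t4,t5}}
  V14: {{t4},{t1,t4},{t4,t5},{t1,t4,t5}}
  V15: {{t1},{t1,t4},{t1,t5},{t4,t5},{t1,t4,t5}}
  V24: {{t4},{t1,t4},{t4,t5},{t1,t4,t5}}
  V25: {{t5},{t1,t4},{t1,t5},{t4,t5},{t1,t4,t5}} {{t6},{t3,t6}}
  V26: {{t6},{t3,t6}}
  V36: {{t2,t3}}
  V45: {{t1,t4},{t4,t5},{t1,t4,t5}}
  V56: {{t6},{t3,t6}}
  V124: {{t4},{t1,t4},{t4,t5},{t1,t4,t5}}
  V125: {{t1,t4},{t1,t5},{t4,t5},{t1,t4,t5}}
  V145: {{t1,t4},{t4,t5},{t1,t4,t5}}
  V245: {{t1,t4},{t4,t5},{t1,t4,t5}}
  V256: {{t6},{t3,t6}}
  V1245: {{t1,t4},{t4,t5},{t1,t4,t5}}
C dims 8,10,5,1; δ0: rk 6, SNF 1^6; δ1: rk 4, SNF 1^4; δ2: rk 1, SNF 1^1
Ȟ^0: (8−6)−0=2 ⇒ Z^2
Ȟ^1: (10−4)−6=0 ⇒ 0
Ȟ^2: (5−1)−4=0 ⇒ 0

Ȟ^0(U;F) ≅ Z^2; Ȟ^1(U;F) ≅ 0; Ȟ^2(U;F) ≅ 0


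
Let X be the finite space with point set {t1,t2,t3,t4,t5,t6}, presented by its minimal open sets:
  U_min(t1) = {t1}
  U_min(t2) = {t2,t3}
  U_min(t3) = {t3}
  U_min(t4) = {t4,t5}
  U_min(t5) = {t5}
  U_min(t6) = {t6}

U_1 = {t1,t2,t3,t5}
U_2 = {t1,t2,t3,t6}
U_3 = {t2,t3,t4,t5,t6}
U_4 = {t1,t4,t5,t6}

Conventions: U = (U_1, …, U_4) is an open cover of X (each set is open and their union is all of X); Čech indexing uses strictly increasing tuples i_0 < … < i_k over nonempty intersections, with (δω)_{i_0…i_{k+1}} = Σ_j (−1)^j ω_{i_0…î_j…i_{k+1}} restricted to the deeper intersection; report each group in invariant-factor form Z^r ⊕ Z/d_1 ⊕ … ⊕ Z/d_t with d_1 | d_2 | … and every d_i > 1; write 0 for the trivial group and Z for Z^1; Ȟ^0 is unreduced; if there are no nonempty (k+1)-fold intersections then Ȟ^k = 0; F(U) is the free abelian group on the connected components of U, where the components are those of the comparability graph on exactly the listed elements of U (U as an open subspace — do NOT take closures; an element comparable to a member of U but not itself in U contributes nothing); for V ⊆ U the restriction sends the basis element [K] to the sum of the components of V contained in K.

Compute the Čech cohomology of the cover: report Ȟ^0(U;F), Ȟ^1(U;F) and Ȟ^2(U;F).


nonempty intersections:
  U12={t1,t2,t3} U13={t2,t3,t5} U14={t1,t5} U23={t2,t3,t6} U24={t1,t6} U34={t4,t5,t6}
  U123={t2,t3} U124={t1} U134={t5} U234={t6}
components per intersection:
  U1: {t1} {t2,t3} {t5}
  U2: {t1} {t2,t3} {t6}
  U3: {t2,t3} {t4,t5} {t6}
  U4: {t1} {t4,t5} {t6}
  U12: {t1} {t2,t3}
  U13: {t2,t3} {t5}
  U14: {t1} {t5}
  U23: {t2,t3} {t6}
  U24: {t1} {t6}
  U34: {t4,t5} {t6}
  U123: {t2,t3}
  U124: {t1}
  U134: {t5}
  U234: {t6}
C dims 12,12,4; δ0: rk 8, SNF 1^8; δ1: rk 4, SNF 1^4
Ȟ^0: (12−8)−0=4 ⇒ Z^4
Ȟ^1: (12−4)−8=0 ⇒ 0
Ȟ^2: (4−0)−4=0 ⇒ 0

Ȟ^0 ≅ Z^4, Ȟ^1 ≅ 0 and Ȟ^2 ≅ 0


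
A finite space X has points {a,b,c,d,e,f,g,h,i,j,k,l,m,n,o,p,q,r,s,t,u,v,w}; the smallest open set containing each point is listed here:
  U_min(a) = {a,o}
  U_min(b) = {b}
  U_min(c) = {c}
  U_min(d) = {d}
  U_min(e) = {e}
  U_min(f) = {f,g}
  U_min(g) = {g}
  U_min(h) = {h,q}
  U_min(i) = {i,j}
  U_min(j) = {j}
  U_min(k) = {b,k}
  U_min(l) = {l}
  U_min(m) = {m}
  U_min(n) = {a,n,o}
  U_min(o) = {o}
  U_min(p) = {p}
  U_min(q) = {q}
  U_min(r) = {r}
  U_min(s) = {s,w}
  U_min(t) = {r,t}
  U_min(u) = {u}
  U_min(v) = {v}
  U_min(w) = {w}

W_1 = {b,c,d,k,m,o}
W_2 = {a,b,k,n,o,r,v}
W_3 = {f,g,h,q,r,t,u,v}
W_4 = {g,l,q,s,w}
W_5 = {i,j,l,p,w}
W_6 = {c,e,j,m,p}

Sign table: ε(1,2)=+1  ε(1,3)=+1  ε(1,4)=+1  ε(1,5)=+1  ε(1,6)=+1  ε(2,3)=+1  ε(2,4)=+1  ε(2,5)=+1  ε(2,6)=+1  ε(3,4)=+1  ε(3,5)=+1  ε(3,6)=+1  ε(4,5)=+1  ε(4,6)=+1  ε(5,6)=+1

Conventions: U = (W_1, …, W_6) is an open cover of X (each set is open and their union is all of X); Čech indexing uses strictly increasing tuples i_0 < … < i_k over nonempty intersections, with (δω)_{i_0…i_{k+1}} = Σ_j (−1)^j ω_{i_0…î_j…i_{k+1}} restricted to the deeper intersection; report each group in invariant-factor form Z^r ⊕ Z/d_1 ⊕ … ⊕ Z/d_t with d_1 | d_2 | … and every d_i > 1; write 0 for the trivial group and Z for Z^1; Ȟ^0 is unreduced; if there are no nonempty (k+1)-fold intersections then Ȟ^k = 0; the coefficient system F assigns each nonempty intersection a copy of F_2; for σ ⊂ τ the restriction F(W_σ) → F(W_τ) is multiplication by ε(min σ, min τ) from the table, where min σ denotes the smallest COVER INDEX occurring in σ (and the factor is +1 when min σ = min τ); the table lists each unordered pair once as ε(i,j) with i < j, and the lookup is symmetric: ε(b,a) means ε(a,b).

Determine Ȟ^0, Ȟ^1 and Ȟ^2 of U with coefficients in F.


Ȟ^0(U;F) ≅ Z/2, Ȟ^1(U;F) ≅ Z/2 and Ȟ^2(U;F) ≅ 0

nonempty intersections:
  W12={b,k,o} W16={c,m} W23={r,v} W34={g,q} W45={l,w} W56={j,p}
C dims 6,6; δ0: rk_F2 5
Ȟ^0: (6−5)−0=1 ⇒ Z/2
Ȟ^1: (6−0)−5=1 ⇒ Z/2
Ȟ^2: (0−0)−0=0 ⇒ 0


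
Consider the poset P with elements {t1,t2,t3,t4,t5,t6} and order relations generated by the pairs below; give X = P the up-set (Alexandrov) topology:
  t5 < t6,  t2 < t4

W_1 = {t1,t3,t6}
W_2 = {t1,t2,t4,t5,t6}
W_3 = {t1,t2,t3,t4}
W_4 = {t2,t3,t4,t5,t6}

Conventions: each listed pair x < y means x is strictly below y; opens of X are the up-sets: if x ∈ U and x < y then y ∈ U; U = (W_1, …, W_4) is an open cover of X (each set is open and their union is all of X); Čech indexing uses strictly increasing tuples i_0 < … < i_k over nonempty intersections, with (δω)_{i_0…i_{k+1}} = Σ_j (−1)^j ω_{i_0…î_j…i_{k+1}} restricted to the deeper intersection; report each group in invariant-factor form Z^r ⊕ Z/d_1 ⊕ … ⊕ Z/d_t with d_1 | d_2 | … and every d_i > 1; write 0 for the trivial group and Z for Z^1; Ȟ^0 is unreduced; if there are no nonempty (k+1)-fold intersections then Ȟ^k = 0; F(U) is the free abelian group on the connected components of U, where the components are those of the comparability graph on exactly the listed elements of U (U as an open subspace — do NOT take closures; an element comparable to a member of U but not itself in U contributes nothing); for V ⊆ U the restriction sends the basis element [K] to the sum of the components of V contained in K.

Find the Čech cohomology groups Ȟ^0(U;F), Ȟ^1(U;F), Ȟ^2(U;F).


Ȟ^0 = Z^4, Ȟ^1 = 0, Ȟ^2 = 0

nerve of the cover:
  W12={t1,t6} W13={t1,t3} W14={t3,t6} W23={t1,t2,t4} W24={t2,t4,t5,t6} W34={t2,t3,t4}
  W123={t1} W124={t6} W134={t3} W234={t2,t4}
components per intersection:
  W1: {t1} {t3} {t6}
  W2: {t1} {t2,t4} {t5,t6}
  W3: {t1} {t2,t4} {t3}
  W4: {t2,t4} {t3} {t5,t6}
  W12: {t1} {t6}
  W13: {t1} {t3}
  W14: {t3} {t6}
  W23: {t1} {t2,t4}
  W24: {t2,t4} {t5,t6}
  W34: {t2,t4} {t3}
  W123: {t1}
  W124: {t6}
  W134: {t3}
  W234: {t2,t4}
C dims 12,12,4; δ0: rk 8, SNF 1^8; δ1: rk 4, SNF 1^4
Ȟ^0 = (12 − 8) − 0 = 4, so Ȟ^0 ≅ Z^4
Ȟ^1 = (12 − 4) − 8 = 0, so Ȟ^1 ≅ 0
Ȟ^2 = (4 − 0) − 4 = 0, so Ȟ^2 ≅ 0
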